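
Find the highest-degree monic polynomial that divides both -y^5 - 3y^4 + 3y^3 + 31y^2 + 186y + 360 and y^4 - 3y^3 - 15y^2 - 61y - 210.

y^3 + 4y^2 + 13y + 30

Apply the Euclidean algorithm:
  -y^5 - 3y^4 + 3y^3 + 31y^2 + 186y + 360 = (-y - 6)(y^4 - 3y^3 - 15y^2 - 61y - 210) + (-30y^3 - 120y^2 - 390y - 900)
  y^4 - 3y^3 - 15y^2 - 61y - 210 = (-(1/30)y + 7/30)(-30y^3 - 120y^2 - 390y - 900) + (0)
Last nonzero remainder: -30y^3 - 120y^2 - 390y - 900. Dividing through by -30 gives the monic gcd y^3 + 4y^2 + 13y + 30.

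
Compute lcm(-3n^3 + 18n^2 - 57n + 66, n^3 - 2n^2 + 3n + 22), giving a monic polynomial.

Apply the Euclidean algorithm:
  -3n^3 + 18n^2 - 57n + 66 = (-3)(n^3 - 2n^2 + 3n + 22) + (12n^2 - 48n + 132)
  n^3 - 2n^2 + 3n + 22 = ((1/12)n + 1/6)(12n^2 - 48n + 132) + (0)
Last nonzero remainder: 12n^2 - 48n + 132. Dividing through by 12 gives the monic gcd n^2 - 4n + 11.
Then lcm(f, g) = f·g / gcd(f, g); expanding and making the result monic gives the answer.

n^4 - 4n^3 + 7n^2 + 16n - 44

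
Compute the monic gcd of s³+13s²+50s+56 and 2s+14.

s+7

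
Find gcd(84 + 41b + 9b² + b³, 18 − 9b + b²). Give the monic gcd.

Euclidean algorithm in ℚ[b]:
  b³ + 9b² + 41b + 84 = (b + 18)(b² − 9b + 18) + (185b − 240)
  b² − 9b + 18 = ((1/185)b − 57/1369)(185b − 240) + (10962/1369)
  185b − 240 = ((253265/10962)b − 54760/1827)(10962/1369) + (0)
The last nonzero remainder is the constant 10962/1369, so the polynomials are coprime and gcd = 1.

1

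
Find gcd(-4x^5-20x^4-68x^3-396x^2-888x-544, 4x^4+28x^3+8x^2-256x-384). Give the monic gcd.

x^2+6x+8

Repeated division with remainder:
  -4x^5-20x^4-68x^3-396x^2-888x-544 = (-x+2)(4x^4+28x^3+8x^2-256x-384) + (-116x^3-668x^2-760x+224)
  4x^4+28x^3+8x^2-256x-384 = (-(1/29)x-36/841)(-116x^3-668x^2-760x+224) + (-(39360/841)x^2-(236160/841)x-314880/841)
  -116x^3-668x^2-760x+224 = ((24389/9840)x-5887/9840)(-(39360/841)x^2-(236160/841)x-314880/841) + (0)
Last nonzero remainder: -(39360/841)x^2-(236160/841)x-314880/841. Dividing through by -39360/841 gives the monic gcd x^2+6x+8.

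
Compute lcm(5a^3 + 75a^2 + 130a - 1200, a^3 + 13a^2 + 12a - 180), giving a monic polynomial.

a^4 + 21a^3 + 116a^2 - 84a - 1440

By polynomial division,
  5a^3 + 75a^2 + 130a - 1200 = (5)(a^3 + 13a^2 + 12a - 180) + (10a^2 + 70a - 300)
  a^3 + 13a^2 + 12a - 180 = ((1/10)a + 3/5)(10a^2 + 70a - 300) + (0)
Last nonzero remainder: 10a^2 + 70a - 300. Dividing through by 10 gives the monic gcd a^2 + 7a - 30.
Then lcm(f, g) = f·g / gcd(f, g); expanding and making the result monic gives the answer.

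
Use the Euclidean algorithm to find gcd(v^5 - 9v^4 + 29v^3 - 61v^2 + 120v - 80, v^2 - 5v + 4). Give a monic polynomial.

Repeated division with remainder:
  v^5 - 9v^4 + 29v^3 - 61v^2 + 120v - 80 = (v^3 - 4v^2 + 5v - 20)(v^2 - 5v + 4) + (0)
The last nonzero remainder v^2 - 5v + 4 is already monic.

v^2 - 5v + 4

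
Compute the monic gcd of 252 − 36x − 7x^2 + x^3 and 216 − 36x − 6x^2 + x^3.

−36 + x^2

Repeated division with remainder:
  x^3 − 7x^2 − 36x + 252 = (x^3 − 6x^2 − 36x + 216) + (−x^2 + 36)
  x^3 − 6x^2 − 36x + 216 = (−x + 6)(−x^2 + 36) + (0)
Last nonzero remainder: −x^2 + 36. Dividing through by −1 gives the monic gcd x^2 − 36.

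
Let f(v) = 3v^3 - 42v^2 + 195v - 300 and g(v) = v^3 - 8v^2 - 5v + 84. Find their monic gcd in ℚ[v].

v - 4

Apply the Euclidean algorithm:
  3v^3 - 42v^2 + 195v - 300 = (3)(v^3 - 8v^2 - 5v + 84) + (-18v^2 + 210v - 552)
  v^3 - 8v^2 - 5v + 84 = (-(1/18)v - 11/54)(-18v^2 + 210v - 552) + ((64/9)v - 256/9)
  -18v^2 + 210v - 552 = (-(81/32)v + 621/32)((64/9)v - 256/9) + (0)
Last nonzero remainder: (64/9)v - 256/9. Dividing through by 64/9 gives the monic gcd v - 4.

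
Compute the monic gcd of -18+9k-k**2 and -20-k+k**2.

1

By polynomial division,
  -k**2+9k-18 = (-1)(k**2-k-20) + (8k-38)
  k**2-k-20 = ((1/8)k+15/32)(8k-38) + (-35/16)
  8k-38 = (-(128/35)k+608/35)(-35/16) + (0)
The last nonzero remainder is the constant -35/16, so the polynomials are coprime and gcd = 1.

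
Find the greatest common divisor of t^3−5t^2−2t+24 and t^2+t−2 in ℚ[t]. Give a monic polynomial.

t+2

Repeated division with remainder:
  t^3−5t^2−2t+24 = (t−6)(t^2+t−2) + (6t+12)
  t^2+t−2 = ((1/6)t−1/6)(6t+12) + (0)
Last nonzero remainder: 6t+12. Dividing through by 6 gives the monic gcd t+2.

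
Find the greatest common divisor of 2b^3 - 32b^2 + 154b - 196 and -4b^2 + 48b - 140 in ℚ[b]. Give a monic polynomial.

By polynomial division,
  2b^3 - 32b^2 + 154b - 196 = (-(1/2)b + 2)(-4b^2 + 48b - 140) + (-12b + 84)
  -4b^2 + 48b - 140 = ((1/3)b - 5/3)(-12b + 84) + (0)
Last nonzero remainder: -12b + 84. Dividing through by -12 gives the monic gcd b - 7.

b - 7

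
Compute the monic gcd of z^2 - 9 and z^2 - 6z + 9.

By polynomial division,
  z^2 - 9 = (z^2 - 6z + 9) + (6z - 18)
  z^2 - 6z + 9 = ((1/6)z - 1/2)(6z - 18) + (0)
Last nonzero remainder: 6z - 18. Dividing through by 6 gives the monic gcd z - 3.

z - 3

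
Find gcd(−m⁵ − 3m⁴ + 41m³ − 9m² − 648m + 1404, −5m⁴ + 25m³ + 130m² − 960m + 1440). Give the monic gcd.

Apply the Euclidean algorithm:
  −m⁵ − 3m⁴ + 41m³ − 9m² − 648m + 1404 = ((1/5)m + 8/5)(−5m⁴ + 25m³ + 130m² − 960m + 1440) + (−25m³ − 25m² + 600m − 900)
  −5m⁴ + 25m³ + 130m² − 960m + 1440 = ((1/5)m − 6/5)(−25m³ − 25m² + 600m − 900) + (−20m² − 60m + 360)
  −25m³ − 25m² + 600m − 900 = ((5/4)m − 5/2)(−20m² − 60m + 360) + (0)
Last nonzero remainder: −20m² − 60m + 360. Dividing through by −20 gives the monic gcd m² + 3m − 18.

m² + 3m − 18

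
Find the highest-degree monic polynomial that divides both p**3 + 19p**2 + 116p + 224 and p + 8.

Repeated division with remainder:
  p**3 + 19p**2 + 116p + 224 = (p**2 + 11p + 28)(p + 8) + (0)
The last nonzero remainder p + 8 is already monic.

p + 8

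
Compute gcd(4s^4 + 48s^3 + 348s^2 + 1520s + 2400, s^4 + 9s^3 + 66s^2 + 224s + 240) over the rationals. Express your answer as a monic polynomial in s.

Repeated division with remainder:
  4s^4 + 48s^3 + 348s^2 + 1520s + 2400 = (4)(s^4 + 9s^3 + 66s^2 + 224s + 240) + (12s^3 + 84s^2 + 624s + 1440)
  s^4 + 9s^3 + 66s^2 + 224s + 240 = ((1/12)s + 1/6)(12s^3 + 84s^2 + 624s + 1440) + (0)
Last nonzero remainder: 12s^3 + 84s^2 + 624s + 1440. Dividing through by 12 gives the monic gcd s^3 + 7s^2 + 52s + 120.

s^3 + 7s^2 + 52s + 120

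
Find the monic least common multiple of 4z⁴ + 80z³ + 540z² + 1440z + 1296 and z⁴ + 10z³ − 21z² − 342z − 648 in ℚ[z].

z⁶ + 18z⁵ + 71z⁴ − 390z³ − 3636z² − 9288z − 7776

Apply the Euclidean algorithm:
  4z⁴ + 80z³ + 540z² + 1440z + 1296 = (4)(z⁴ + 10z³ − 21z² − 342z − 648) + (40z³ + 624z² + 2808z + 3888)
  z⁴ + 10z³ − 21z² − 342z − 648 = ((1/40)z − 7/50)(40z³ + 624z² + 2808z + 3888) + (−(96/25)z² − (1152/25)z − 2592/25)
  40z³ + 624z² + 2808z + 3888 = (−(125/12)z − 75/2)(−(96/25)z² − (1152/25)z − 2592/25) + (0)
Last nonzero remainder: −(96/25)z² − (1152/25)z − 2592/25. Dividing through by −96/25 gives the monic gcd z² + 12z + 27.
Then lcm(f, g) = f·g / gcd(f, g); expanding and making the result monic gives the answer.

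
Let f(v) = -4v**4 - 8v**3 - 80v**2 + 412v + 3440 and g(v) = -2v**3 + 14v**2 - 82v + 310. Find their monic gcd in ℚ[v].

v - 5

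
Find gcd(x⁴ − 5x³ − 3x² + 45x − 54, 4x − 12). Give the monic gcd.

x − 3

By polynomial division,
  x⁴ − 5x³ − 3x² + 45x − 54 = ((1/4)x³ − (1/2)x² − (9/4)x + 9/2)(4x − 12) + (0)
Last nonzero remainder: 4x − 12. Dividing through by 4 gives the monic gcd x − 3.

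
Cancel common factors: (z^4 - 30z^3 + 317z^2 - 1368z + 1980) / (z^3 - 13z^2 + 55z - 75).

Apply the Euclidean algorithm:
  z^4 - 30z^3 + 317z^2 - 1368z + 1980 = (z - 17)(z^3 - 13z^2 + 55z - 75) + (41z^2 - 358z + 705)
  z^3 - 13z^2 + 55z - 75 = ((1/41)z - 175/1681)(41z^2 - 358z + 705) + ((900/1681)z - 2700/1681)
  41z^2 - 358z + 705 = ((68921/900)z - 79007/180)((900/1681)z - 2700/1681) + (0)
Last nonzero remainder: (900/1681)z - 2700/1681. Dividing through by 900/1681 gives the monic gcd z - 3.
Cancel z - 3 from numerator and denominator to get the reduced form.

(z^3 - 27z^2 + 236z - 660)/(z^2 - 10z + 25)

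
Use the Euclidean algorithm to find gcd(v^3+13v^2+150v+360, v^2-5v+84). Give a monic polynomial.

Apply the Euclidean algorithm:
  v^3+13v^2+150v+360 = (v+18)(v^2-5v+84) + (156v-1152)
  v^2-5v+84 = ((1/156)v+31/2028)(156v-1152) + (17172/169)
  156v-1152 = ((2197/1431)v-5408/477)(17172/169) + (0)
The last nonzero remainder is the constant 17172/169, so the polynomials are coprime and gcd = 1.

1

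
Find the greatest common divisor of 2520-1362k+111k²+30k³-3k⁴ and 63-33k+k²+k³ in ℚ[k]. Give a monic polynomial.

-21+4k+k²

Repeated division with remainder:
  -3k⁴+30k³+111k²-1362k+2520 = (-3k+33)(k³+k²-33k+63) + (-21k²-84k+441)
  k³+k²-33k+63 = (-(1/21)k+1/7)(-21k²-84k+441) + (0)
Last nonzero remainder: -21k²-84k+441. Dividing through by -21 gives the monic gcd k²+4k-21.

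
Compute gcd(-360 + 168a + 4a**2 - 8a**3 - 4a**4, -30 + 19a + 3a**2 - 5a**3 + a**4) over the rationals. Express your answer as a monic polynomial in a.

5 - 4a + a**2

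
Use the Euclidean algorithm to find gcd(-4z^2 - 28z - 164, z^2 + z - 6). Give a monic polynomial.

Apply the Euclidean algorithm:
  -4z^2 - 28z - 164 = (-4)(z^2 + z - 6) + (-24z - 188)
  z^2 + z - 6 = (-(1/24)z + 41/144)(-24z - 188) + (1711/36)
  -24z - 188 = (-(864/1711)z - 6768/1711)(1711/36) + (0)
The last nonzero remainder is the constant 1711/36, so the polynomials are coprime and gcd = 1.

1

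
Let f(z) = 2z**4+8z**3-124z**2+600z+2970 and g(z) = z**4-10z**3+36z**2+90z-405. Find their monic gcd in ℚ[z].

Euclidean algorithm in ℚ[z]:
  2z**4+8z**3-124z**2+600z+2970 = (2)(z**4-10z**3+36z**2+90z-405) + (28z**3-196z**2+420z+3780)
  z**4-10z**3+36z**2+90z-405 = ((1/28)z-3/28)(28z**3-196z**2+420z+3780) + (0)
Last nonzero remainder: 28z**3-196z**2+420z+3780. Dividing through by 28 gives the monic gcd z**3-7z**2+15z+135.

z**3-7z**2+15z+135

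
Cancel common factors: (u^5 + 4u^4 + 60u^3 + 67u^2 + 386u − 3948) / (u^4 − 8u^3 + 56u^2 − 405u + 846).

Repeated division with remainder:
  u^5 + 4u^4 + 60u^3 + 67u^2 + 386u − 3948 = (u + 12)(u^4 − 8u^3 + 56u^2 − 405u + 846) + (100u^3 − 200u^2 + 4400u − 14100)
  u^4 − 8u^3 + 56u^2 − 405u + 846 = ((1/100)u − 3/50)(100u^3 − 200u^2 + 4400u − 14100) + (0)
Last nonzero remainder: 100u^3 − 200u^2 + 4400u − 14100. Dividing through by 100 gives the monic gcd u^3 − 2u^2 + 44u − 141.
Cancel u^3 − 2u^2 + 44u − 141 from numerator and denominator to get the reduced form.

(u^2 + 6u + 28)/(u − 6)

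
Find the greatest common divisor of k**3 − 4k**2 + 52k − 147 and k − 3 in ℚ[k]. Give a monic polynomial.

k − 3

Euclidean algorithm in ℚ[k]:
  k**3 − 4k**2 + 52k − 147 = (k**2 − k + 49)(k − 3) + (0)
The last nonzero remainder k − 3 is already monic.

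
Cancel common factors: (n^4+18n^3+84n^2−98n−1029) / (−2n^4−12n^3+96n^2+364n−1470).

(−n−7)/(2n−10)

Euclidean algorithm in ℚ[n]:
  n^4+18n^3+84n^2−98n−1029 = (−1/2)(−2n^4−12n^3+96n^2+364n−1470) + (12n^3+132n^2+84n−1764)
  −2n^4−12n^3+96n^2+364n−1470 = (−(1/6)n+5/6)(12n^3+132n^2+84n−1764) + (0)
Last nonzero remainder: 12n^3+132n^2+84n−1764. Dividing through by 12 gives the monic gcd n^3+11n^2+7n−147.
Cancel n^3+11n^2+7n−147 from numerator and denominator to get the reduced form.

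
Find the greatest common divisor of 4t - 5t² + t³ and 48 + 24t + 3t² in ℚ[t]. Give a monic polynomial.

1

Repeated division with remainder:
  t³ - 5t² + 4t = ((1/3)t - 13/3)(3t² + 24t + 48) + (92t + 208)
  3t² + 24t + 48 = ((3/92)t + 99/529)(92t + 208) + (4800/529)
  92t + 208 = ((12167/1200)t + 6877/300)(4800/529) + (0)
The last nonzero remainder is the constant 4800/529, so the polynomials are coprime and gcd = 1.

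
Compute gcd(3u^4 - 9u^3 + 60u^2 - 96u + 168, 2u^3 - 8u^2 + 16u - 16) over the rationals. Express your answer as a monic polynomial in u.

u^2 - 2u + 4

Euclidean algorithm in ℚ[u]:
  3u^4 - 9u^3 + 60u^2 - 96u + 168 = ((3/2)u + 3/2)(2u^3 - 8u^2 + 16u - 16) + (48u^2 - 96u + 192)
  2u^3 - 8u^2 + 16u - 16 = ((1/24)u - 1/12)(48u^2 - 96u + 192) + (0)
Last nonzero remainder: 48u^2 - 96u + 192. Dividing through by 48 gives the monic gcd u^2 - 2u + 4.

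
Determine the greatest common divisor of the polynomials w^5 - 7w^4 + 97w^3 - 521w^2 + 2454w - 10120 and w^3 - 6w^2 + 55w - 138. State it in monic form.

Repeated division with remainder:
  w^5 - 7w^4 + 97w^3 - 521w^2 + 2454w - 10120 = (w^2 - w + 36)(w^3 - 6w^2 + 55w - 138) + (-112w^2 + 336w - 5152)
  w^3 - 6w^2 + 55w - 138 = (-(1/112)w + 3/112)(-112w^2 + 336w - 5152) + (0)
Last nonzero remainder: -112w^2 + 336w - 5152. Dividing through by -112 gives the monic gcd w^2 - 3w + 46.

w^2 - 3w + 46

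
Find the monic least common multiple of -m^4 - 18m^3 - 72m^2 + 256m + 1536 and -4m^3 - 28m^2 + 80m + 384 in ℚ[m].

Repeated division with remainder:
  -m^4 - 18m^3 - 72m^2 + 256m + 1536 = ((1/4)m + 11/4)(-4m^3 - 28m^2 + 80m + 384) + (-15m^2 - 60m + 480)
  -4m^3 - 28m^2 + 80m + 384 = ((4/15)m + 4/5)(-15m^2 - 60m + 480) + (0)
Last nonzero remainder: -15m^2 - 60m + 480. Dividing through by -15 gives the monic gcd m^2 + 4m - 32.
Then lcm(f, g) = f·g / gcd(f, g); expanding and making the result monic gives the answer.

m^5 + 21m^4 + 126m^3 - 40m^2 - 2304m - 4608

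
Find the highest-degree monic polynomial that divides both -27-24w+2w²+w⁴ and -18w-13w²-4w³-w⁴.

Euclidean algorithm in ℚ[w]:
  w⁴+2w²-24w-27 = (-1)(-w⁴-4w³-13w²-18w) + (-4w³-11w²-42w-27)
  -w⁴-4w³-13w²-18w = ((1/4)w+5/16)(-4w³-11w²-42w-27) + ((15/16)w²+(15/8)w+135/16)
  -4w³-11w²-42w-27 = (-(64/15)w-16/5)((15/16)w²+(15/8)w+135/16) + (0)
Last nonzero remainder: (15/16)w²+(15/8)w+135/16. Dividing through by 15/16 gives the monic gcd w²+2w+9.

9+2w+w²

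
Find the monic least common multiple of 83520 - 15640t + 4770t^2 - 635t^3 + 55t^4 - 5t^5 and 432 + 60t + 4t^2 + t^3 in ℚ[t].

-100224 + 2064t - 2596t^2 - 192t^3 + 61t^4 - 5t^5 + t^6

By polynomial division,
  -5t^5 + 55t^4 - 635t^3 + 4770t^2 - 15640t + 83520 = (-5t^2 + 75t - 635)(t^3 + 4t^2 + 60t + 432) + (4970t^2 - 9940t + 357840)
  t^3 + 4t^2 + 60t + 432 = ((1/4970)t + 3/2485)(4970t^2 - 9940t + 357840) + (0)
Last nonzero remainder: 4970t^2 - 9940t + 357840. Dividing through by 4970 gives the monic gcd t^2 - 2t + 72.
Then lcm(f, g) = f·g / gcd(f, g); expanding and making the result monic gives the answer.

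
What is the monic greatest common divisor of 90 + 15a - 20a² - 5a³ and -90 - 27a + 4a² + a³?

3 + a

Euclidean algorithm in ℚ[a]:
  -5a³ - 20a² + 15a + 90 = (-5)(a³ + 4a² - 27a - 90) + (-120a - 360)
  a³ + 4a² - 27a - 90 = (-(1/120)a² - (1/120)a + 1/4)(-120a - 360) + (0)
Last nonzero remainder: -120a - 360. Dividing through by -120 gives the monic gcd a + 3.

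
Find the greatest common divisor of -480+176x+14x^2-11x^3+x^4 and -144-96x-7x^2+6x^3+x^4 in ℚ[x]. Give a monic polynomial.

-16+x^2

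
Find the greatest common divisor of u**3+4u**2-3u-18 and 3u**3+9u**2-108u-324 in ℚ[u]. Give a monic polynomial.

Apply the Euclidean algorithm:
  u**3+4u**2-3u-18 = (1/3)(3u**3+9u**2-108u-324) + (u**2+33u+90)
  3u**3+9u**2-108u-324 = (3u-90)(u**2+33u+90) + (2592u+7776)
  u**2+33u+90 = ((1/2592)u+5/432)(2592u+7776) + (0)
Last nonzero remainder: 2592u+7776. Dividing through by 2592 gives the monic gcd u+3.

u+3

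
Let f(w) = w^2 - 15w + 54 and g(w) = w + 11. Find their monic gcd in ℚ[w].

1

Euclidean algorithm in ℚ[w]:
  w^2 - 15w + 54 = (w - 26)(w + 11) + (340)
  w + 11 = ((1/340)w + 11/340)(340) + (0)
The last nonzero remainder is the constant 340, so the polynomials are coprime and gcd = 1.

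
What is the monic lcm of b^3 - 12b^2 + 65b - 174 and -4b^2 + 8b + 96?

b^4 - 8b^3 + 17b^2 + 86b - 696

By polynomial division,
  b^3 - 12b^2 + 65b - 174 = (-(1/4)b + 5/2)(-4b^2 + 8b + 96) + (69b - 414)
  -4b^2 + 8b + 96 = (-(4/69)b - 16/69)(69b - 414) + (0)
Last nonzero remainder: 69b - 414. Dividing through by 69 gives the monic gcd b - 6.
Then lcm(f, g) = f·g / gcd(f, g); expanding and making the result monic gives the answer.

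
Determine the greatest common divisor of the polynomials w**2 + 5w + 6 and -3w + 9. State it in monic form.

1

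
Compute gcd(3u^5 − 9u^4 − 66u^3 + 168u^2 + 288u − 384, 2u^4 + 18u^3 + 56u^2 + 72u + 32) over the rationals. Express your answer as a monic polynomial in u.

u^2 + 6u + 8

By polynomial division,
  3u^5 − 9u^4 − 66u^3 + 168u^2 + 288u − 384 = ((3/2)u − 18)(2u^4 + 18u^3 + 56u^2 + 72u + 32) + (174u^3 + 1068u^2 + 1536u + 192)
  2u^4 + 18u^3 + 56u^2 + 72u + 32 = ((1/87)u + 83/2523)(174u^3 + 1068u^2 + 1536u + 192) + ((2700/841)u^2 + (16200/841)u + 21600/841)
  174u^3 + 1068u^2 + 1536u + 192 = ((24389/450)u + 1682/225)((2700/841)u^2 + (16200/841)u + 21600/841) + (0)
Last nonzero remainder: (2700/841)u^2 + (16200/841)u + 21600/841. Dividing through by 2700/841 gives the monic gcd u^2 + 6u + 8.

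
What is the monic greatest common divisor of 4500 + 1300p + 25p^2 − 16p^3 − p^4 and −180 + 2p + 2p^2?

−90 + p + p^2

By polynomial division,
  −p^4 − 16p^3 + 25p^2 + 1300p + 4500 = (−(1/2)p^2 − (15/2)p − 25)(2p^2 + 2p − 180) + (0)
Last nonzero remainder: 2p^2 + 2p − 180. Dividing through by 2 gives the monic gcd p^2 + p − 90.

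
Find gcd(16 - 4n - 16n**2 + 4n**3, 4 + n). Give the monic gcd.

By polynomial division,
  4n**3 - 16n**2 - 4n + 16 = (4n**2 - 32n + 124)(n + 4) + (-480)
  n + 4 = (-(1/480)n - 1/120)(-480) + (0)
The last nonzero remainder is the constant -480, so the polynomials are coprime and gcd = 1.

1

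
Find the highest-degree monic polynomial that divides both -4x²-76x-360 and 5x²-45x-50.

Apply the Euclidean algorithm:
  -4x²-76x-360 = (-4/5)(5x²-45x-50) + (-112x-400)
  5x²-45x-50 = (-(5/112)x+55/98)(-112x-400) + (8550/49)
  -112x-400 = (-(2744/4275)x-392/171)(8550/49) + (0)
The last nonzero remainder is the constant 8550/49, so the polynomials are coprime and gcd = 1.

1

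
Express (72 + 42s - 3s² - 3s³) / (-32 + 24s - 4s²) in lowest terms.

By polynomial division,
  -3s³ - 3s² + 42s + 72 = ((3/4)s + 21/4)(-4s² + 24s - 32) + (-60s + 240)
  -4s² + 24s - 32 = ((1/15)s - 2/15)(-60s + 240) + (0)
Last nonzero remainder: -60s + 240. Dividing through by -60 gives the monic gcd s - 4.
Cancel s - 4 from numerator and denominator to get the reduced form.

(18 + 15s + 3s²)/(-8 + 4s)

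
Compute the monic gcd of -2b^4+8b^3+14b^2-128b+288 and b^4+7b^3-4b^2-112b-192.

b^2-16

By polynomial division,
  -2b^4+8b^3+14b^2-128b+288 = (-2)(b^4+7b^3-4b^2-112b-192) + (22b^3+6b^2-352b-96)
  b^4+7b^3-4b^2-112b-192 = ((1/22)b+37/121)(22b^3+6b^2-352b-96) + ((1230/121)b^2-19680/121)
  22b^3+6b^2-352b-96 = ((1331/615)b+121/205)((1230/121)b^2-19680/121) + (0)
Last nonzero remainder: (1230/121)b^2-19680/121. Dividing through by 1230/121 gives the monic gcd b^2-16.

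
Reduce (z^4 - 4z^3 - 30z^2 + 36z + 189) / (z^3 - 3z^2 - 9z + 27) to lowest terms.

(z^2 - 4z - 21)/(z - 3)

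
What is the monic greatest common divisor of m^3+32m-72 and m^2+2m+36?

m^2+2m+36

Euclidean algorithm in ℚ[m]:
  m^3+32m-72 = (m-2)(m^2+2m+36) + (0)
The last nonzero remainder m^2+2m+36 is already monic.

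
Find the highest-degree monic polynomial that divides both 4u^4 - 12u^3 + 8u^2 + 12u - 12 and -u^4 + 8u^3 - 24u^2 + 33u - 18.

u^2 - 3u + 3

Repeated division with remainder:
  4u^4 - 12u^3 + 8u^2 + 12u - 12 = (-4)(-u^4 + 8u^3 - 24u^2 + 33u - 18) + (20u^3 - 88u^2 + 144u - 84)
  -u^4 + 8u^3 - 24u^2 + 33u - 18 = (-(1/20)u + 9/50)(20u^3 - 88u^2 + 144u - 84) + (-(24/25)u^2 + (72/25)u - 72/25)
  20u^3 - 88u^2 + 144u - 84 = (-(125/6)u + 175/6)(-(24/25)u^2 + (72/25)u - 72/25) + (0)
Last nonzero remainder: -(24/25)u^2 + (72/25)u - 72/25. Dividing through by -24/25 gives the monic gcd u^2 - 3u + 3.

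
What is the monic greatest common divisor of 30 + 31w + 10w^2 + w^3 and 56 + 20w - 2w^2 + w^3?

2 + w

Euclidean algorithm in ℚ[w]:
  w^3 + 10w^2 + 31w + 30 = (w^3 - 2w^2 + 20w + 56) + (12w^2 + 11w - 26)
  w^3 - 2w^2 + 20w + 56 = ((1/12)w - 35/144)(12w^2 + 11w - 26) + ((3577/144)w + 3577/72)
  12w^2 + 11w - 26 = ((1728/3577)w - 1872/3577)((3577/144)w + 3577/72) + (0)
Last nonzero remainder: (3577/144)w + 3577/72. Dividing through by 3577/144 gives the monic gcd w + 2.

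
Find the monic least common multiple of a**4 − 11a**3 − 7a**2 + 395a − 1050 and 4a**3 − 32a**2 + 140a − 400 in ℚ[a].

a**6 − 14a**5 + 46a**4 + 196a**3 − 2375a**2 + 11050a − 21000

Repeated division with remainder:
  a**4 − 11a**3 − 7a**2 + 395a − 1050 = ((1/4)a − 3/4)(4a**3 − 32a**2 + 140a − 400) + (−66a**2 + 600a − 1350)
  4a**3 − 32a**2 + 140a − 400 = (−(2/33)a − 8/121)(−66a**2 + 600a − 1350) + ((11840/121)a − 59200/121)
  −66a**2 + 600a − 1350 = (−(3993/5920)a + 3267/1184)((11840/121)a − 59200/121) + (0)
Last nonzero remainder: (11840/121)a − 59200/121. Dividing through by 11840/121 gives the monic gcd a − 5.
Then lcm(f, g) = f·g / gcd(f, g); expanding and making the result monic gives the answer.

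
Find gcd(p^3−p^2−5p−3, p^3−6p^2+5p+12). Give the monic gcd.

p^2−2p−3

Repeated division with remainder:
  p^3−p^2−5p−3 = (p^3−6p^2+5p+12) + (5p^2−10p−15)
  p^3−6p^2+5p+12 = ((1/5)p−4/5)(5p^2−10p−15) + (0)
Last nonzero remainder: 5p^2−10p−15. Dividing through by 5 gives the monic gcd p^2−2p−3.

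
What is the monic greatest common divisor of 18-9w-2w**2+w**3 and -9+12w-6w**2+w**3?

Euclidean algorithm in ℚ[w]:
  w**3-2w**2-9w+18 = (w**3-6w**2+12w-9) + (4w**2-21w+27)
  w**3-6w**2+12w-9 = ((1/4)w-3/16)(4w**2-21w+27) + ((21/16)w-63/16)
  4w**2-21w+27 = ((64/21)w-48/7)((21/16)w-63/16) + (0)
Last nonzero remainder: (21/16)w-63/16. Dividing through by 21/16 gives the monic gcd w-3.

-3+w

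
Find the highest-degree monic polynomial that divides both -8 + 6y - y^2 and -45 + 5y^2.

Euclidean algorithm in ℚ[y]:
  -y^2 + 6y - 8 = (-1/5)(5y^2 - 45) + (6y - 17)
  5y^2 - 45 = ((5/6)y + 85/36)(6y - 17) + (-175/36)
  6y - 17 = (-(216/175)y + 612/175)(-175/36) + (0)
The last nonzero remainder is the constant -175/36, so the polynomials are coprime and gcd = 1.

1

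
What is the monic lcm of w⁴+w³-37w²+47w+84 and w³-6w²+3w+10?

Euclidean algorithm in ℚ[w]:
  w⁴+w³-37w²+47w+84 = (w+7)(w³-6w²+3w+10) + (2w²+16w+14)
  w³-6w²+3w+10 = ((1/2)w-7)(2w²+16w+14) + (108w+108)
  2w²+16w+14 = ((1/54)w+7/54)(108w+108) + (0)
Last nonzero remainder: 108w+108. Dividing through by 108 gives the monic gcd w+1.
Then lcm(f, g) = f·g / gcd(f, g); expanding and making the result monic gives the answer.

w⁶-6w⁵-34w⁴+316w³-615w²-118w+840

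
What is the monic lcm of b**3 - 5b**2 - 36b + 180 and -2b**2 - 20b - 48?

b**4 - b**3 - 56b**2 + 36b + 720

Euclidean algorithm in ℚ[b]:
  b**3 - 5b**2 - 36b + 180 = (-(1/2)b + 15/2)(-2b**2 - 20b - 48) + (90b + 540)
  -2b**2 - 20b - 48 = (-(1/45)b - 4/45)(90b + 540) + (0)
Last nonzero remainder: 90b + 540. Dividing through by 90 gives the monic gcd b + 6.
Then lcm(f, g) = f·g / gcd(f, g); expanding and making the result monic gives the answer.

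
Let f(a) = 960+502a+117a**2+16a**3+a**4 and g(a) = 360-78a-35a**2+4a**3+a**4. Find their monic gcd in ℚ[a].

30+11a+a**2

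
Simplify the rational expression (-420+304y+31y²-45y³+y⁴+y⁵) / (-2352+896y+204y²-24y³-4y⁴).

Euclidean algorithm in ℚ[y]:
  y⁵+y⁴-45y³+31y²+304y-420 = (-(1/4)y+5/4)(-4y⁴-24y³+204y²+896y-2352) + (36y³-1404y+2520)
  -4y⁴-24y³+204y²+896y-2352 = (-(1/9)y-2/3)(36y³-1404y+2520) + (48y²+240y-672)
  36y³-1404y+2520 = ((3/4)y-15/4)(48y²+240y-672) + (0)
Last nonzero remainder: 48y²+240y-672. Dividing through by 48 gives the monic gcd y²+5y-14.
Cancel y²+5y-14 from numerator and denominator to get the reduced form.

(-30+11y+4y²-y³)/(-168+4y+4y²)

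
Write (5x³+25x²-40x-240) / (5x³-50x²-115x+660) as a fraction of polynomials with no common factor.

Repeated division with remainder:
  5x³+25x²-40x-240 = (5x³-50x²-115x+660) + (75x²+75x-900)
  5x³-50x²-115x+660 = ((1/15)x-11/15)(75x²+75x-900) + (0)
Last nonzero remainder: 75x²+75x-900. Dividing through by 75 gives the monic gcd x²+x-12.
Cancel x²+x-12 from numerator and denominator to get the reduced form.

(x+4)/(x-11)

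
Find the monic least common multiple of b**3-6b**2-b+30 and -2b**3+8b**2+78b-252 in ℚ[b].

b**5-7b**4-37b**3+283b**2+12b-1260

By polynomial division,
  b**3-6b**2-b+30 = (-1/2)(-2b**3+8b**2+78b-252) + (-2b**2+38b-96)
  -2b**3+8b**2+78b-252 = (b+15)(-2b**2+38b-96) + (-396b+1188)
  -2b**2+38b-96 = ((1/198)b-8/99)(-396b+1188) + (0)
Last nonzero remainder: -396b+1188. Dividing through by -396 gives the monic gcd b-3.
Then lcm(f, g) = f·g / gcd(f, g); expanding and making the result monic gives the answer.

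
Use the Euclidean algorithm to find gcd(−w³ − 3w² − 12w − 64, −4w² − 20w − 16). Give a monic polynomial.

Repeated division with remainder:
  −w³ − 3w² − 12w − 64 = ((1/4)w − 1/2)(−4w² − 20w − 16) + (−18w − 72)
  −4w² − 20w − 16 = ((2/9)w + 2/9)(−18w − 72) + (0)
Last nonzero remainder: −18w − 72. Dividing through by −18 gives the monic gcd w + 4.

w + 4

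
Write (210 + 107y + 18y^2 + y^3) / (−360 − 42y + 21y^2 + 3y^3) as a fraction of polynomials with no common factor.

By polynomial division,
  y^3 + 18y^2 + 107y + 210 = (1/3)(3y^3 + 21y^2 − 42y − 360) + (11y^2 + 121y + 330)
  3y^3 + 21y^2 − 42y − 360 = ((3/11)y − 12/11)(11y^2 + 121y + 330) + (0)
Last nonzero remainder: 11y^2 + 121y + 330. Dividing through by 11 gives the monic gcd y^2 + 11y + 30.
Cancel y^2 + 11y + 30 from numerator and denominator to get the reduced form.

(7 + y)/(−12 + 3y)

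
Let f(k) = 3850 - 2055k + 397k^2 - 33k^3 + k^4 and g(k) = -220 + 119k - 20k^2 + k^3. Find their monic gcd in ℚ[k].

55 - 16k + k^2

Euclidean algorithm in ℚ[k]:
  k^4 - 33k^3 + 397k^2 - 2055k + 3850 = (k - 13)(k^3 - 20k^2 + 119k - 220) + (18k^2 - 288k + 990)
  k^3 - 20k^2 + 119k - 220 = ((1/18)k - 2/9)(18k^2 - 288k + 990) + (0)
Last nonzero remainder: 18k^2 - 288k + 990. Dividing through by 18 gives the monic gcd k^2 - 16k + 55.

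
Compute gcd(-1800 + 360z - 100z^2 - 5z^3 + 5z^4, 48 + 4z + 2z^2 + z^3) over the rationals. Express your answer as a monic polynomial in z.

12 - 2z + z^2

By polynomial division,
  5z^4 - 5z^3 - 100z^2 + 360z - 1800 = (5z - 15)(z^3 + 2z^2 + 4z + 48) + (-90z^2 + 180z - 1080)
  z^3 + 2z^2 + 4z + 48 = (-(1/90)z - 2/45)(-90z^2 + 180z - 1080) + (0)
Last nonzero remainder: -90z^2 + 180z - 1080. Dividing through by -90 gives the monic gcd z^2 - 2z + 12.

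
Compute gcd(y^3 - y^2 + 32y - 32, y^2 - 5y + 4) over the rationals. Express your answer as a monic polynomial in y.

y - 1

Apply the Euclidean algorithm:
  y^3 - y^2 + 32y - 32 = (y + 4)(y^2 - 5y + 4) + (48y - 48)
  y^2 - 5y + 4 = ((1/48)y - 1/12)(48y - 48) + (0)
Last nonzero remainder: 48y - 48. Dividing through by 48 gives the monic gcd y - 1.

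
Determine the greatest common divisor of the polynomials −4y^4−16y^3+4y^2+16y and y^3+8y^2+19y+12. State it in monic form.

y^2+5y+4

Euclidean algorithm in ℚ[y]:
  −4y^4−16y^3+4y^2+16y = (−4y+16)(y^3+8y^2+19y+12) + (−48y^2−240y−192)
  y^3+8y^2+19y+12 = (−(1/48)y−1/16)(−48y^2−240y−192) + (0)
Last nonzero remainder: −48y^2−240y−192. Dividing through by −48 gives the monic gcd y^2+5y+4.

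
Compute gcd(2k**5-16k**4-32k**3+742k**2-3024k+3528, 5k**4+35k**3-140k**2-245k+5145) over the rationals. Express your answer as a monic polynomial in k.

k**3-28k+147

Euclidean algorithm in ℚ[k]:
  2k**5-16k**4-32k**3+742k**2-3024k+3528 = ((2/5)k-6)(5k**4+35k**3-140k**2-245k+5145) + (234k**3-6552k+34398)
  5k**4+35k**3-140k**2-245k+5145 = ((5/234)k+35/234)(234k**3-6552k+34398) + (0)
Last nonzero remainder: 234k**3-6552k+34398. Dividing through by 234 gives the monic gcd k**3-28k+147.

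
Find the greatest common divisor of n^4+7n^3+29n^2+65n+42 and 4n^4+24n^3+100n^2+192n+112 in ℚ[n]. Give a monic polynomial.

Apply the Euclidean algorithm:
  n^4+7n^3+29n^2+65n+42 = (1/4)(4n^4+24n^3+100n^2+192n+112) + (n^3+4n^2+17n+14)
  4n^4+24n^3+100n^2+192n+112 = (4n+8)(n^3+4n^2+17n+14) + (0)
The last nonzero remainder n^3+4n^2+17n+14 is already monic.

n^3+4n^2+17n+14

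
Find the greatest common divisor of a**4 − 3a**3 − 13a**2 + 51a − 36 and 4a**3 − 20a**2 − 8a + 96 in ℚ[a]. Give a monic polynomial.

a − 3

Apply the Euclidean algorithm:
  a**4 − 3a**3 − 13a**2 + 51a − 36 = ((1/4)a + 1/2)(4a**3 − 20a**2 − 8a + 96) + (−a**2 + 31a − 84)
  4a**3 − 20a**2 − 8a + 96 = (−4a − 104)(−a**2 + 31a − 84) + (2880a − 8640)
  −a**2 + 31a − 84 = (−(1/2880)a + 7/720)(2880a − 8640) + (0)
Last nonzero remainder: 2880a − 8640. Dividing through by 2880 gives the monic gcd a − 3.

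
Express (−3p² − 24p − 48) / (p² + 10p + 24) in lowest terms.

(−3p − 12)/(p + 6)

Repeated division with remainder:
  −3p² − 24p − 48 = (−3)(p² + 10p + 24) + (6p + 24)
  p² + 10p + 24 = ((1/6)p + 1)(6p + 24) + (0)
Last nonzero remainder: 6p + 24. Dividing through by 6 gives the monic gcd p + 4.
Cancel p + 4 from numerator and denominator to get the reduced form.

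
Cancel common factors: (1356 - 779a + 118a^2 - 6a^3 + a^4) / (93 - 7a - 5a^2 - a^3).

(452 - 109a + 3a^2 - a^3)/(31 + 8a + a^2)

By polynomial division,
  a^4 - 6a^3 + 118a^2 - 779a + 1356 = (-a + 11)(-a^3 - 5a^2 - 7a + 93) + (166a^2 - 609a + 333)
  -a^3 - 5a^2 - 7a + 93 = (-(1/166)a - 1439/27556)(166a^2 - 609a + 333) + (-(1013965/27556)a + 3041895/27556)
  166a^2 - 609a + 333 = (-(4574296/1013965)a + 3058716/1013965)(-(1013965/27556)a + 3041895/27556) + (0)
Last nonzero remainder: -(1013965/27556)a + 3041895/27556. Dividing through by -1013965/27556 gives the monic gcd a - 3.
Cancel a - 3 from numerator and denominator to get the reduced form.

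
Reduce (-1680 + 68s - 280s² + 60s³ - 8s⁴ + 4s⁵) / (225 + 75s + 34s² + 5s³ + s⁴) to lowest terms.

(-112 + 12s - 12s² + 4s³)/(15 + 4s + s²)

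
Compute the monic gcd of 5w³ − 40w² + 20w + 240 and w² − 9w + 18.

w − 6

Repeated division with remainder:
  5w³ − 40w² + 20w + 240 = (5w + 5)(w² − 9w + 18) + (−25w + 150)
  w² − 9w + 18 = (−(1/25)w + 3/25)(−25w + 150) + (0)
Last nonzero remainder: −25w + 150. Dividing through by −25 gives the monic gcd w − 6.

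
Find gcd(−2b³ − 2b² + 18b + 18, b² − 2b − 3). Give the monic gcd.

Repeated division with remainder:
  −2b³ − 2b² + 18b + 18 = (−2b − 6)(b² − 2b − 3) + (0)
The last nonzero remainder b² − 2b − 3 is already monic.

b² − 2b − 3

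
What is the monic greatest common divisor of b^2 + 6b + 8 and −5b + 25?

Repeated division with remainder:
  b^2 + 6b + 8 = (−(1/5)b − 11/5)(−5b + 25) + (63)
  −5b + 25 = (−(5/63)b + 25/63)(63) + (0)
The last nonzero remainder is the constant 63, so the polynomials are coprime and gcd = 1.

1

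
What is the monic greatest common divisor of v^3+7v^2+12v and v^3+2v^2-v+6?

Euclidean algorithm in ℚ[v]:
  v^3+7v^2+12v = (v^3+2v^2-v+6) + (5v^2+13v-6)
  v^3+2v^2-v+6 = ((1/5)v-3/25)(5v^2+13v-6) + ((44/25)v+132/25)
  5v^2+13v-6 = ((125/44)v-25/22)((44/25)v+132/25) + (0)
Last nonzero remainder: (44/25)v+132/25. Dividing through by 44/25 gives the monic gcd v+3.

v+3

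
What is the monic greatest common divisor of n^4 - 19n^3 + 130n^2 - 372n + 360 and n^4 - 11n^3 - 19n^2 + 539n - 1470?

Repeated division with remainder:
  n^4 - 19n^3 + 130n^2 - 372n + 360 = (n^4 - 11n^3 - 19n^2 + 539n - 1470) + (-8n^3 + 149n^2 - 911n + 1830)
  n^4 - 11n^3 - 19n^2 + 539n - 1470 = (-(1/8)n - 61/64)(-8n^3 + 149n^2 - 911n + 1830) + ((585/64)n^2 - (6435/64)n + 8775/32)
  -8n^3 + 149n^2 - 911n + 1830 = (-(512/585)n + 3904/585)((585/64)n^2 - (6435/64)n + 8775/32) + (0)
Last nonzero remainder: (585/64)n^2 - (6435/64)n + 8775/32. Dividing through by 585/64 gives the monic gcd n^2 - 11n + 30.

n^2 - 11n + 30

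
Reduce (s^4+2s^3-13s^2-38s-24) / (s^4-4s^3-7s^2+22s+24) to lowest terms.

Repeated division with remainder:
  s^4+2s^3-13s^2-38s-24 = (s^4-4s^3-7s^2+22s+24) + (6s^3-6s^2-60s-48)
  s^4-4s^3-7s^2+22s+24 = ((1/6)s-1/2)(6s^3-6s^2-60s-48) + (0)
Last nonzero remainder: 6s^3-6s^2-60s-48. Dividing through by 6 gives the monic gcd s^3-s^2-10s-8.
Cancel s^3-s^2-10s-8 from numerator and denominator to get the reduced form.

(s+3)/(s-3)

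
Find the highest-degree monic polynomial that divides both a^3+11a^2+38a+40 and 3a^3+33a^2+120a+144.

Euclidean algorithm in ℚ[a]:
  a^3+11a^2+38a+40 = (1/3)(3a^3+33a^2+120a+144) + (-2a-8)
  3a^3+33a^2+120a+144 = (-(3/2)a^2-(21/2)a-18)(-2a-8) + (0)
Last nonzero remainder: -2a-8. Dividing through by -2 gives the monic gcd a+4.

a+4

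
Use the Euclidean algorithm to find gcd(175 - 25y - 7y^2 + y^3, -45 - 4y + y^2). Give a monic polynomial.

5 + y

By polynomial division,
  y^3 - 7y^2 - 25y + 175 = (y - 3)(y^2 - 4y - 45) + (8y + 40)
  y^2 - 4y - 45 = ((1/8)y - 9/8)(8y + 40) + (0)
Last nonzero remainder: 8y + 40. Dividing through by 8 gives the monic gcd y + 5.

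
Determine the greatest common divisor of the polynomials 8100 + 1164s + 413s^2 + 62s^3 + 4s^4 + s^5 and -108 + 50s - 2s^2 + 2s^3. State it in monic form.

Euclidean algorithm in ℚ[s]:
  s^5 + 4s^4 + 62s^3 + 413s^2 + 1164s + 8100 = ((1/2)s^2 + (5/2)s + 21)(2s^3 - 2s^2 + 50s - 108) + (384s^2 + 384s + 10368)
  2s^3 - 2s^2 + 50s - 108 = ((1/192)s - 1/96)(384s^2 + 384s + 10368) + (0)
Last nonzero remainder: 384s^2 + 384s + 10368. Dividing through by 384 gives the monic gcd s^2 + s + 27.

27 + s + s^2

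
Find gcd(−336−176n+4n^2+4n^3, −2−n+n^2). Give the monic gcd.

Repeated division with remainder:
  4n^3+4n^2−176n−336 = (4n+8)(n^2−n−2) + (−160n−320)
  n^2−n−2 = (−(1/160)n+3/160)(−160n−320) + (4)
  −160n−320 = (−40n−80)(4) + (0)
The last nonzero remainder is the constant 4, so the polynomials are coprime and gcd = 1.

1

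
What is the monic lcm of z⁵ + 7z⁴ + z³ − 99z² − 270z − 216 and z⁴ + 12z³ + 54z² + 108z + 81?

z⁶ + 10z⁵ + 22z⁴ − 96z³ − 567z² − 1026z − 648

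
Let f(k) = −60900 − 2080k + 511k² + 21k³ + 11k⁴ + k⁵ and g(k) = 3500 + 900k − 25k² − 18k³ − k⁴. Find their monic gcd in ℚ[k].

By polynomial division,
  k⁵ + 11k⁴ + 21k³ + 511k² − 2080k − 60900 = (−k + 7)(−k⁴ − 18k³ − 25k² + 900k + 3500) + (122k³ + 1586k² − 4880k − 85400)
  −k⁴ − 18k³ − 25k² + 900k + 3500 = (−(1/122)k − 5/122)(122k³ + 1586k² − 4880k − 85400) + (0)
Last nonzero remainder: 122k³ + 1586k² − 4880k − 85400. Dividing through by 122 gives the monic gcd k³ + 13k² − 40k − 700.

−700 − 40k + 13k² + k³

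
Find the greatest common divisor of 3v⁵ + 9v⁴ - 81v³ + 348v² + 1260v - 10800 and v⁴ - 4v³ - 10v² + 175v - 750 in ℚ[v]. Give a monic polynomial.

v³ + v² - 5v + 150

Repeated division with remainder:
  3v⁵ + 9v⁴ - 81v³ + 348v² + 1260v - 10800 = (3v + 21)(v⁴ - 4v³ - 10v² + 175v - 750) + (33v³ + 33v² - 165v + 4950)
  v⁴ - 4v³ - 10v² + 175v - 750 = ((1/33)v - 5/33)(33v³ + 33v² - 165v + 4950) + (0)
Last nonzero remainder: 33v³ + 33v² - 165v + 4950. Dividing through by 33 gives the monic gcd v³ + v² - 5v + 150.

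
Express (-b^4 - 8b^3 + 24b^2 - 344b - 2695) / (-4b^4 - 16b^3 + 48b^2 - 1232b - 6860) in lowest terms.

(b + 11)/(4b + 28)

By polynomial division,
  -b^4 - 8b^3 + 24b^2 - 344b - 2695 = (1/4)(-4b^4 - 16b^3 + 48b^2 - 1232b - 6860) + (-4b^3 + 12b^2 - 36b - 980)
  -4b^4 - 16b^3 + 48b^2 - 1232b - 6860 = (b + 7)(-4b^3 + 12b^2 - 36b - 980) + (0)
Last nonzero remainder: -4b^3 + 12b^2 - 36b - 980. Dividing through by -4 gives the monic gcd b^3 - 3b^2 + 9b + 245.
Cancel b^3 - 3b^2 + 9b + 245 from numerator and denominator to get the reduced form.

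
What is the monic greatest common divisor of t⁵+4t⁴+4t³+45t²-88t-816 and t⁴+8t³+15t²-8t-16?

Euclidean algorithm in ℚ[t]:
  t⁵+4t⁴+4t³+45t²-88t-816 = (t-4)(t⁴+8t³+15t²-8t-16) + (21t³+113t²-104t-880)
  t⁴+8t³+15t²-8t-16 = ((1/21)t+55/441)(21t³+113t²-104t-880) + ((2584/441)t²+(20672/441)t+41344/441)
  21t³+113t²-104t-880 = ((9261/2584)t-24255/2584)((2584/441)t²+(20672/441)t+41344/441) + (0)
Last nonzero remainder: (2584/441)t²+(20672/441)t+41344/441. Dividing through by 2584/441 gives the monic gcd t²+8t+16.

t²+8t+16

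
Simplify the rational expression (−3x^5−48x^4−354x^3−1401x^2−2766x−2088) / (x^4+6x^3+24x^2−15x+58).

(−3x^3−27x^2−78x−72)/(x^2−x+2)

Repeated division with remainder:
  −3x^5−48x^4−354x^3−1401x^2−2766x−2088 = (−3x−30)(x^4+6x^3+24x^2−15x+58) + (−102x^3−726x^2−3042x−348)
  x^4+6x^3+24x^2−15x+58 = (−(1/102)x+19/1734)(−102x^3−726x^2−3042x−348) + ((616/289)x^2+(4312/289)x+17864/289)
  −102x^3−726x^2−3042x−348 = (−(14739/308)x−867/154)((616/289)x^2+(4312/289)x+17864/289) + (0)
Last nonzero remainder: (616/289)x^2+(4312/289)x+17864/289. Dividing through by 616/289 gives the monic gcd x^2+7x+29.
Cancel x^2+7x+29 from numerator and denominator to get the reduced form.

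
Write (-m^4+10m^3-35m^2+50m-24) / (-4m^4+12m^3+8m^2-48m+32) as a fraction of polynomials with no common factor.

(m^2-7m+12)/(4m^2-16)

By polynomial division,
  -m^4+10m^3-35m^2+50m-24 = (1/4)(-4m^4+12m^3+8m^2-48m+32) + (7m^3-37m^2+62m-32)
  -4m^4+12m^3+8m^2-48m+32 = (-(4/7)m-64/49)(7m^3-37m^2+62m-32) + (-(240/49)m^2+(720/49)m-480/49)
  7m^3-37m^2+62m-32 = (-(343/240)m+49/15)(-(240/49)m^2+(720/49)m-480/49) + (0)
Last nonzero remainder: -(240/49)m^2+(720/49)m-480/49. Dividing through by -240/49 gives the monic gcd m^2-3m+2.
Cancel m^2-3m+2 from numerator and denominator to get the reduced form.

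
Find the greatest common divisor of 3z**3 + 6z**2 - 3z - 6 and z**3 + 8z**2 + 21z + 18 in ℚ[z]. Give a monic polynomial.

z + 2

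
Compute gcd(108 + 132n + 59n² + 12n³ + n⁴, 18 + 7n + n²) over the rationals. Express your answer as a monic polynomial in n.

18 + 7n + n²

Euclidean algorithm in ℚ[n]:
  n⁴ + 12n³ + 59n² + 132n + 108 = (n² + 5n + 6)(n² + 7n + 18) + (0)
The last nonzero remainder n² + 7n + 18 is already monic.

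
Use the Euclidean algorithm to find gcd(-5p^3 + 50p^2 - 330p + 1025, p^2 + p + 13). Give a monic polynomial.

Repeated division with remainder:
  -5p^3 + 50p^2 - 330p + 1025 = (-5p + 55)(p^2 + p + 13) + (-320p + 310)
  p^2 + p + 13 = (-(1/320)p - 63/10240)(-320p + 310) + (15265/1024)
  -320p + 310 = (-(65536/3053)p + 63488/3053)(15265/1024) + (0)
The last nonzero remainder is the constant 15265/1024, so the polynomials are coprime and gcd = 1.

1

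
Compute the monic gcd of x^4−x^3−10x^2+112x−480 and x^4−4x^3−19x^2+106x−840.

x^3+3x^2+2x+120

Apply the Euclidean algorithm:
  x^4−x^3−10x^2+112x−480 = (x^4−4x^3−19x^2+106x−840) + (3x^3+9x^2+6x+360)
  x^4−4x^3−19x^2+106x−840 = ((1/3)x−7/3)(3x^3+9x^2+6x+360) + (0)
Last nonzero remainder: 3x^3+9x^2+6x+360. Dividing through by 3 gives the monic gcd x^3+3x^2+2x+120.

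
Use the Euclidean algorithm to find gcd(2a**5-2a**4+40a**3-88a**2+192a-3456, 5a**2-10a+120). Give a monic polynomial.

a**2-2a+24

Apply the Euclidean algorithm:
  2a**5-2a**4+40a**3-88a**2+192a-3456 = ((2/5)a**3+(2/5)a**2-(4/5)a-144/5)(5a**2-10a+120) + (0)
Last nonzero remainder: 5a**2-10a+120. Dividing through by 5 gives the monic gcd a**2-2a+24.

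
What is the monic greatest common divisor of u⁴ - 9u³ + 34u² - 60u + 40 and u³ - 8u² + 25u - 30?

Repeated division with remainder:
  u⁴ - 9u³ + 34u² - 60u + 40 = (u - 1)(u³ - 8u² + 25u - 30) + (u² - 5u + 10)
  u³ - 8u² + 25u - 30 = (u - 3)(u² - 5u + 10) + (0)
The last nonzero remainder u² - 5u + 10 is already monic.

u² - 5u + 10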